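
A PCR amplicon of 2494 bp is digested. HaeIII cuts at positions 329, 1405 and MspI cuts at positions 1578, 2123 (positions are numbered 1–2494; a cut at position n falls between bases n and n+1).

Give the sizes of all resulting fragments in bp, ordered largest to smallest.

Combined cut positions (sorted): 329, 1405, 1578, 2123.
Linear molecule, 4 cuts → 5 fragments:
  329 − 0 = 329 bp
  1405 − 329 = 1076 bp
  1578 − 1405 = 173 bp
  2123 − 1578 = 545 bp
  2494 − 2123 = 371 bp
Sorted largest to smallest: 1076, 545, 371, 329, 173 bp.

1076, 545, 371, 329, 173 bp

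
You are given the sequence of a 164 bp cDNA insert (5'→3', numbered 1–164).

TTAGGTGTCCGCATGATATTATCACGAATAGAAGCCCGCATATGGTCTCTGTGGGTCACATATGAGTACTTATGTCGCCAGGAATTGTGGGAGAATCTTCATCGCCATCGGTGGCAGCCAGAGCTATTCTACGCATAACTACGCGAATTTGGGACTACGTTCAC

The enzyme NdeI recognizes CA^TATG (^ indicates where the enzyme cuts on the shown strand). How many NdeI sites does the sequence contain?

2

CATATG occurs starting at positions 39, 59.
NdeI cuts at 2 sites.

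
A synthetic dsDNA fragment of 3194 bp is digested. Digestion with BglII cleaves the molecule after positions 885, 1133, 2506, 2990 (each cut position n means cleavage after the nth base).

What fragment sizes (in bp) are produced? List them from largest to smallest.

Linear molecule, 4 cuts → 5 fragments:
  885 − 0 = 885 bp
  1133 − 885 = 248 bp
  2506 − 1133 = 1373 bp
  2990 − 2506 = 484 bp
  3194 − 2990 = 204 bp
Sorted largest to smallest: 1373, 885, 484, 248, 204 bp.

1373, 885, 484, 248, 204 bp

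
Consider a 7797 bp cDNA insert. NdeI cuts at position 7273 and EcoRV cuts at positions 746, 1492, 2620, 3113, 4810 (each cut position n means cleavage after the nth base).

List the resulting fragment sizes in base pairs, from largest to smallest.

Combined cut positions (sorted): 746, 1492, 2620, 3113, 4810, 7273.
Linear molecule, 6 cuts → 7 fragments:
  746 − 0 = 746 bp
  1492 − 746 = 746 bp
  2620 − 1492 = 1128 bp
  3113 − 2620 = 493 bp
  4810 − 3113 = 1697 bp
  7273 − 4810 = 2463 bp
  7797 − 7273 = 524 bp
Sorted largest to smallest: 2463, 1697, 1128, 746, 746, 524, 493 bp.

2463, 1697, 1128, 746, 746, 524, 493 bp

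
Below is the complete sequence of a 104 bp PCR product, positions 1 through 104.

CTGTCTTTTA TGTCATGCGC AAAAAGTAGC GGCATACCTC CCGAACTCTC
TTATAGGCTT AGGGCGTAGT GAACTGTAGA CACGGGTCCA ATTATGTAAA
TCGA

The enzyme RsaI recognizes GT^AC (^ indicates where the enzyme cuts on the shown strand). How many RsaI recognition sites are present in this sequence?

0

No occurrence of GTAC is present in the sequence.
RsaI does not cut: 0 sites.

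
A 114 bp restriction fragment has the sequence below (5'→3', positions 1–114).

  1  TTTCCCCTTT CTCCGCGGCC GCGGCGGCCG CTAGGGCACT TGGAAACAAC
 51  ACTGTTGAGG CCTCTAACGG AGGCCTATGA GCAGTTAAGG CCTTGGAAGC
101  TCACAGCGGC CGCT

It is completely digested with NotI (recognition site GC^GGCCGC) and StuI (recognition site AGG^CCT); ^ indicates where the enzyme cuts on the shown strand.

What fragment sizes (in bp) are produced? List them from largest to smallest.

35, 17, 17, 16, 13, 9, 7 bp

NotI sites (GCGGCCGC) start at positions 15, 24, 106.
NotI cuts after base 2 of each site, so after positions 16, 25, 107.
StuI sites (AGGCCT) start at positions 58, 71, 88.
StuI cuts after base 3 of each site, so after positions 60, 73, 90.
Combined cut positions: 16, 25, 60, 73, 90, 107.
Linear molecule, 6 cuts → 7 fragments:
  1–16 → 16 bp
  17–25 → 9 bp
  26–60 → 35 bp
  61–73 → 13 bp
  74–90 → 17 bp
  91–107 → 17 bp
  108–114 → 7 bp
Sorted largest to smallest: 35, 17, 17, 16, 13, 9, 7 bp.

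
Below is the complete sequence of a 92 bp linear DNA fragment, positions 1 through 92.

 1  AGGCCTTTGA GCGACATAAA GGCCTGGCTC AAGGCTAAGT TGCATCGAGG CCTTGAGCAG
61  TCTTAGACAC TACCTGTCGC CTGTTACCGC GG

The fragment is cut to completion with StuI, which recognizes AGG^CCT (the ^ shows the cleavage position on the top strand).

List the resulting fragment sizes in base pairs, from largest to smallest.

42, 28, 19, 3 bp

StuI sites (AGGCCT) start at positions 1, 20, 48.
StuI cuts after base 3 of each site, so after positions 3, 22, 50.
Linear molecule, 3 cuts → 4 fragments:
  1–3 → 3 bp
  4–22 → 19 bp
  23–50 → 28 bp
  51–92 → 42 bp
Sorted largest to smallest: 42, 28, 19, 3 bp.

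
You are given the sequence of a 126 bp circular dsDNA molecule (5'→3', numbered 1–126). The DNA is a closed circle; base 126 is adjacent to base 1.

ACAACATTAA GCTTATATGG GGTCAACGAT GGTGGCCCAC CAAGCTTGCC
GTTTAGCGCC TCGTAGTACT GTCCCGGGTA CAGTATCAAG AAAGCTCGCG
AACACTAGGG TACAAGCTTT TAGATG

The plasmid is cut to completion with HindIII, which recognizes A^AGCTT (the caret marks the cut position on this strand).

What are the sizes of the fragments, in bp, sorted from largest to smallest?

72, 33, 21 bp

HindIII sites (AAGCTT) start at positions 9, 42, 114.
HindIII cuts after the first base of each site, so after positions 9, 42, 114.
Circular molecule, 3 cuts → 3 fragments:
  10–42 → 33 bp
  43–114 → 72 bp
  115–126 then 1–9 → 12 + 9 = 21 bp
Sorted largest to smallest: 72, 33, 21 bp.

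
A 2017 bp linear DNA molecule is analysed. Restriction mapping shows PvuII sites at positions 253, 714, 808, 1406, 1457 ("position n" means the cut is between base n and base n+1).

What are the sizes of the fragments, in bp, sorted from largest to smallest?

Linear molecule, 5 cuts → 6 fragments:
  253 − 0 = 253 bp
  714 − 253 = 461 bp
  808 − 714 = 94 bp
  1406 − 808 = 598 bp
  1457 − 1406 = 51 bp
  2017 − 1457 = 560 bp
Sorted largest to smallest: 598, 560, 461, 253, 94, 51 bp.

598, 560, 461, 253, 94, 51 bp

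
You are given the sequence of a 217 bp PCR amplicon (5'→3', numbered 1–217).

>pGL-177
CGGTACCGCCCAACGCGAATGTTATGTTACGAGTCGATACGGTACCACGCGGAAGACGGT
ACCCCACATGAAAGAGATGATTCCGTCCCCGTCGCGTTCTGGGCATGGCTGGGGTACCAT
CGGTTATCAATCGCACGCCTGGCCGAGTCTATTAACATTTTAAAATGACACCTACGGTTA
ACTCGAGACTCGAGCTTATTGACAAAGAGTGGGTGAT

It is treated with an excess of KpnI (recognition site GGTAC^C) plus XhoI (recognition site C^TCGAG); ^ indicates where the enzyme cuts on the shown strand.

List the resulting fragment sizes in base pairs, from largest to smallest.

65, 55, 39, 28, 17, 7, 6 bp

KpnI sites (GGTACC) start at positions 2, 41, 58, 113.
KpnI cuts after base 5 of each site (before the last base), so after positions 6, 45, 62, 117.
XhoI sites (CTCGAG) start at positions 182, 189.
XhoI cuts after the first base of each site, so after positions 182, 189.
Combined cut positions: 6, 45, 62, 117, 182, 189.
Linear molecule, 6 cuts → 7 fragments:
  1–6 → 6 bp
  7–45 → 39 bp
  46–62 → 17 bp
  63–117 → 55 bp
  118–182 → 65 bp
  183–189 → 7 bp
  190–217 → 28 bp
Sorted largest to smallest: 65, 55, 39, 28, 17, 7, 6 bp.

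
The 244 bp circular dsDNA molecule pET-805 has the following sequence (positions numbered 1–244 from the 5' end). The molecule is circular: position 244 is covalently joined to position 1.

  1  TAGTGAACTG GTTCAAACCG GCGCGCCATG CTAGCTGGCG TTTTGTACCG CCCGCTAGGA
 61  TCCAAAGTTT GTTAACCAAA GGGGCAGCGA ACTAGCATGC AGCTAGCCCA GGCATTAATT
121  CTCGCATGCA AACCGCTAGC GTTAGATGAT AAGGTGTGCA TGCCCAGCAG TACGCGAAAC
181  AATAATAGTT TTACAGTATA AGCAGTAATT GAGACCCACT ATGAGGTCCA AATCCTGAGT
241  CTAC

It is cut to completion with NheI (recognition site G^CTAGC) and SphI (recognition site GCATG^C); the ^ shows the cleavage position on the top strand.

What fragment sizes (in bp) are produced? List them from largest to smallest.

112, 69, 27, 26, 7, 3 bp

NheI sites (GCTAGC) start at positions 30, 102, 135.
NheI cuts after the first base of each site, so after positions 30, 102, 135.
SphI sites (GCATGC) start at positions 95, 124, 158.
SphI cuts after base 5 of each site (before the last base), so after positions 99, 128, 162.
Combined cut positions: 30, 99, 102, 128, 135, 162.
Circular molecule, 6 cuts → 6 fragments:
  31–99 → 69 bp
  100–102 → 3 bp
  103–128 → 26 bp
  129–135 → 7 bp
  136–162 → 27 bp
  163–244 then 1–30 → 82 + 30 = 112 bp
Sorted largest to smallest: 112, 69, 27, 26, 7, 3 bp.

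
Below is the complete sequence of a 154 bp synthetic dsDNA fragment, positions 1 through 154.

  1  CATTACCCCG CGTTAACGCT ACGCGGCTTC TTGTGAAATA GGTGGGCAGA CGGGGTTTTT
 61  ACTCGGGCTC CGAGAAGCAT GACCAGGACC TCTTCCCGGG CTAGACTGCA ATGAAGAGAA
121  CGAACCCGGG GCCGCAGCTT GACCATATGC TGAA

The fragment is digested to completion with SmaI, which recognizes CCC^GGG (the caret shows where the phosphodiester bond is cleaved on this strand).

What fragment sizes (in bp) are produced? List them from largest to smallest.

97, 30, 27 bp

SmaI sites (CCCGGG) start at positions 95, 125.
SmaI cuts after base 3 of each site, so after positions 97, 127.
Linear molecule, 2 cuts → 3 fragments:
  1–97 → 97 bp
  98–127 → 30 bp
  128–154 → 27 bp
Sorted largest to smallest: 97, 30, 27 bp.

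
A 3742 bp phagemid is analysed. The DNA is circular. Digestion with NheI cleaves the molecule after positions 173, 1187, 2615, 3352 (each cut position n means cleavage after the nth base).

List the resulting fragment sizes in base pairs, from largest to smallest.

Circular molecule, 4 cuts → 4 fragments:
  1187 − 173 = 1014 bp
  2615 − 1187 = 1428 bp
  3352 − 2615 = 737 bp
  wrap: 3742 − 3352 + 173 = 563 bp
Sorted largest to smallest: 1428, 1014, 737, 563 bp.

1428, 1014, 737, 563 bp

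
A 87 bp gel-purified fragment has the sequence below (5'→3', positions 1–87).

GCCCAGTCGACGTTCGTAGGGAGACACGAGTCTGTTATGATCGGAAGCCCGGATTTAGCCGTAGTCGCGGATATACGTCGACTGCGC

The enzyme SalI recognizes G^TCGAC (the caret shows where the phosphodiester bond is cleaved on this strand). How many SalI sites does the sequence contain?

GTCGAC occurs starting at positions 6, 77.
SalI cuts at 2 sites.

2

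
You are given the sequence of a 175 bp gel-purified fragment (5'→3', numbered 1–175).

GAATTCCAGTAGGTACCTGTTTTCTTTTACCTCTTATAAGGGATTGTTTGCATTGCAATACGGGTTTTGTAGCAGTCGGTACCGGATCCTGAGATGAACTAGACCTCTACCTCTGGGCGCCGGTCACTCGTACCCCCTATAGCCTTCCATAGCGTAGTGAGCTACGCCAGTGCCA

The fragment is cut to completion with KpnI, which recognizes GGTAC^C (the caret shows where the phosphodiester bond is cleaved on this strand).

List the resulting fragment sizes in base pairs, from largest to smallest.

93, 66, 16 bp

KpnI sites (GGTACC) start at positions 12, 78.
KpnI cuts after base 5 of each site (before the last base), so after positions 16, 82.
Linear molecule, 2 cuts → 3 fragments:
  1–16 → 16 bp
  17–82 → 66 bp
  83–175 → 93 bp
Sorted largest to smallest: 93, 66, 16 bp.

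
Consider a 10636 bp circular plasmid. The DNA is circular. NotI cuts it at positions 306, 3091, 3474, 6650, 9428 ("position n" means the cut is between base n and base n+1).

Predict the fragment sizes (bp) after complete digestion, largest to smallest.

3176, 2785, 2778, 1514, 383 bp

Circular molecule, 5 cuts → 5 fragments:
  3091 − 306 = 2785 bp
  3474 − 3091 = 383 bp
  6650 − 3474 = 3176 bp
  9428 − 6650 = 2778 bp
  wrap: 10636 − 9428 + 306 = 1514 bp
Sorted largest to smallest: 3176, 2785, 2778, 1514, 383 bp.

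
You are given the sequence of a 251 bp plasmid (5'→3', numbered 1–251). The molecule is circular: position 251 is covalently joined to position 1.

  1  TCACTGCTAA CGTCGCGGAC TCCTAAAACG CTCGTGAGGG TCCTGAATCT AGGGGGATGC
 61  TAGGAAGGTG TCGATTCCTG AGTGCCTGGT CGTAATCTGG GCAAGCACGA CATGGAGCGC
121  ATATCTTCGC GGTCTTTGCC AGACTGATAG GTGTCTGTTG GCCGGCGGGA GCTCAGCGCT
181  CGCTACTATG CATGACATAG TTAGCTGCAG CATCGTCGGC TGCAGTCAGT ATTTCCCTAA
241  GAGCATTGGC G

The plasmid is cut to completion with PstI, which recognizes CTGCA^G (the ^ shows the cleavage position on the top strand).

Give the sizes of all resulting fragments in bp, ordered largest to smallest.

236, 15 bp

PstI sites (CTGCAG) start at positions 205, 220.
PstI cuts after base 5 of each site (before the last base), so after positions 209, 224.
Circular molecule, 2 cuts → 2 fragments:
  210–224 → 15 bp
  225–251 then 1–209 → 27 + 209 = 236 bp
Sorted largest to smallest: 236, 15 bp.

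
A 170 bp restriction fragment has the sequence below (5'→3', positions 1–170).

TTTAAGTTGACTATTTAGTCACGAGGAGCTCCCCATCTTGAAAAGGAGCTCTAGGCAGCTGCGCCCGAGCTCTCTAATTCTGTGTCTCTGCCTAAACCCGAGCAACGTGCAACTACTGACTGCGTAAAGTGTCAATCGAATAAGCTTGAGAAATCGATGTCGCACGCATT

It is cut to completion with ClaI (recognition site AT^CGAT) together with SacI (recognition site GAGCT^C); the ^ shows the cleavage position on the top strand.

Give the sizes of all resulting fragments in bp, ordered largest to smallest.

The ClaI site (ATCGAT) starts at position 153.
ClaI cuts after base 2 of each site, so after position 154.
SacI sites (GAGCTC) start at positions 26, 46, 67.
SacI cuts after base 5 of each site (before the last base), so after positions 30, 50, 71.
Combined cut positions: 30, 50, 71, 154.
Linear molecule, 4 cuts → 5 fragments:
  1–30 → 30 bp
  31–50 → 20 bp
  51–71 → 21 bp
  72–154 → 83 bp
  155–170 → 16 bp
Sorted largest to smallest: 83, 30, 21, 20, 16 bp.

83, 30, 21, 20, 16 bp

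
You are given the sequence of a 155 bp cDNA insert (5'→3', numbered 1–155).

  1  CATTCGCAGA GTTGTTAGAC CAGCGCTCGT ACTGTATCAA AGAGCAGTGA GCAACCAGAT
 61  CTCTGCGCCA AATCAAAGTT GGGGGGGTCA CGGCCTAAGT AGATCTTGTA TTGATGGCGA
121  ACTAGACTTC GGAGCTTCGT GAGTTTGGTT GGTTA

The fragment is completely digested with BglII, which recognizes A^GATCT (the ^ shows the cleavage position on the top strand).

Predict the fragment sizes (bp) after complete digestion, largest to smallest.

BglII sites (AGATCT) start at positions 57, 101.
BglII cuts after the first base of each site, so after positions 57, 101.
Linear molecule, 2 cuts → 3 fragments:
  1–57 → 57 bp
  58–101 → 44 bp
  102–155 → 54 bp
Sorted largest to smallest: 57, 54, 44 bp.

57, 54, 44 bp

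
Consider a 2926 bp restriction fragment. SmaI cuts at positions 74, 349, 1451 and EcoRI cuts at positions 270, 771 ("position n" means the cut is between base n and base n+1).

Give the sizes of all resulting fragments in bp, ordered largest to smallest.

1475, 680, 422, 196, 79, 74 bp

Combined cut positions (sorted): 74, 270, 349, 771, 1451.
Linear molecule, 5 cuts → 6 fragments:
  74 − 0 = 74 bp
  270 − 74 = 196 bp
  349 − 270 = 79 bp
  771 − 349 = 422 bp
  1451 − 771 = 680 bp
  2926 − 1451 = 1475 bp
Sorted largest to smallest: 1475, 680, 422, 196, 79, 74 bp.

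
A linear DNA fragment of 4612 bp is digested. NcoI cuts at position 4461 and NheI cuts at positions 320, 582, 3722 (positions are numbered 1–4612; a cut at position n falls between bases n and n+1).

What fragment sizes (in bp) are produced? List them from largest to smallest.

Combined cut positions (sorted): 320, 582, 3722, 4461.
Linear molecule, 4 cuts → 5 fragments:
  320 − 0 = 320 bp
  582 − 320 = 262 bp
  3722 − 582 = 3140 bp
  4461 − 3722 = 739 bp
  4612 − 4461 = 151 bp
Sorted largest to smallest: 3140, 739, 320, 262, 151 bp.

3140, 739, 320, 262, 151 bp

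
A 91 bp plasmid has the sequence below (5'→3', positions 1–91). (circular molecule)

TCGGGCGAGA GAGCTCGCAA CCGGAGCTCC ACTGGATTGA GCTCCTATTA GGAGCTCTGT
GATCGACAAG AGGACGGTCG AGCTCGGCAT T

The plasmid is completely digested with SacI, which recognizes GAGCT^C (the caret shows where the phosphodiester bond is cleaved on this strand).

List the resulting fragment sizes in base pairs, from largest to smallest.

28, 22, 15, 13, 13 bp

SacI sites (GAGCTC) start at positions 11, 24, 39, 52, 80.
SacI cuts after base 5 of each site (before the last base), so after positions 15, 28, 43, 56, 84.
Circular molecule, 5 cuts → 5 fragments:
  16–28 → 13 bp
  29–43 → 15 bp
  44–56 → 13 bp
  57–84 → 28 bp
  85–91 then 1–15 → 7 + 15 = 22 bp
Sorted largest to smallest: 28, 22, 15, 13, 13 bp.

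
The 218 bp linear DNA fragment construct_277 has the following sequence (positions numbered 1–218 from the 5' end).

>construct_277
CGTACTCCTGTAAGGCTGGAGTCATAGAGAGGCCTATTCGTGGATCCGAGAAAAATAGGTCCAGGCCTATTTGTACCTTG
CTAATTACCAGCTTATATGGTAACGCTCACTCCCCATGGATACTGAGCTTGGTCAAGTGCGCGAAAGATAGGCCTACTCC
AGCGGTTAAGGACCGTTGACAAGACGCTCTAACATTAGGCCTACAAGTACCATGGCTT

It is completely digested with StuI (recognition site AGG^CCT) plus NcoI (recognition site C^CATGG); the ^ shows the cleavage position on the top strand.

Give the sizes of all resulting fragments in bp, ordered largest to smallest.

StuI sites (AGGCCT) start at positions 30, 63, 150, 197.
StuI cuts after base 3 of each site, so after positions 32, 65, 152, 199.
NcoI sites (CCATGG) start at positions 114, 210.
NcoI cuts after the first base of each site, so after positions 114, 210.
Combined cut positions: 32, 65, 114, 152, 199, 210.
Linear molecule, 6 cuts → 7 fragments:
  1–32 → 32 bp
  33–65 → 33 bp
  66–114 → 49 bp
  115–152 → 38 bp
  153–199 → 47 bp
  200–210 → 11 bp
  211–218 → 8 bp
Sorted largest to smallest: 49, 47, 38, 33, 32, 11, 8 bp.

49, 47, 38, 33, 32, 11, 8 bp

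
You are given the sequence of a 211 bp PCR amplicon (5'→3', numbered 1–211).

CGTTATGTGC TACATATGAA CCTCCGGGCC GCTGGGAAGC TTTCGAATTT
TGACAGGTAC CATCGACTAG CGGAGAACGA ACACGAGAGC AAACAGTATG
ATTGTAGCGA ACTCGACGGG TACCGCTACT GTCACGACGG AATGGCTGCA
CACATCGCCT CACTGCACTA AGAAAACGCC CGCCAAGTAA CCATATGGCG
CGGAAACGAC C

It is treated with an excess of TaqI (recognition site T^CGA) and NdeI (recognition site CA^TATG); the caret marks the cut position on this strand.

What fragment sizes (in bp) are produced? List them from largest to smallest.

TaqI sites (TCGA) start at positions 43, 63, 113.
TaqI cuts after the first base of each site, so after positions 43, 63, 113.
NdeI sites (CATATG) start at positions 13, 192.
NdeI cuts after base 2 of each site, so after positions 14, 193.
Combined cut positions: 14, 43, 63, 113, 193.
Linear molecule, 5 cuts → 6 fragments:
  1–14 → 14 bp
  15–43 → 29 bp
  44–63 → 20 bp
  64–113 → 50 bp
  114–193 → 80 bp
  194–211 → 18 bp
Sorted largest to smallest: 80, 50, 29, 20, 18, 14 bp.

80, 50, 29, 20, 18, 14 bp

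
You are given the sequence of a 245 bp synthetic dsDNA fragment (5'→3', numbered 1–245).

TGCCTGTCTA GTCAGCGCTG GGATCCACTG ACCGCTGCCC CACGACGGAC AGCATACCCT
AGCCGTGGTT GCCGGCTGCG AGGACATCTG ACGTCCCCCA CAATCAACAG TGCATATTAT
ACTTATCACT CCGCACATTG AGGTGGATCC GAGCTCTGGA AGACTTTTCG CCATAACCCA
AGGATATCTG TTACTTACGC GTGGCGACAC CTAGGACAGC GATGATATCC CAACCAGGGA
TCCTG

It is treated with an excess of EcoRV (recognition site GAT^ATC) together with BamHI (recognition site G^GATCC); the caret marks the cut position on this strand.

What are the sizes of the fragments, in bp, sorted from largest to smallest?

124, 41, 40, 21, 12, 7 bp

EcoRV sites (GATATC) start at positions 183, 224.
EcoRV cuts after base 3 of each site, so after positions 185, 226.
BamHI sites (GGATCC) start at positions 21, 145, 238.
BamHI cuts after the first base of each site, so after positions 21, 145, 238.
Combined cut positions: 21, 145, 185, 226, 238.
Linear molecule, 5 cuts → 6 fragments:
  1–21 → 21 bp
  22–145 → 124 bp
  146–185 → 40 bp
  186–226 → 41 bp
  227–238 → 12 bp
  239–245 → 7 bp
Sorted largest to smallest: 124, 41, 40, 21, 12, 7 bp.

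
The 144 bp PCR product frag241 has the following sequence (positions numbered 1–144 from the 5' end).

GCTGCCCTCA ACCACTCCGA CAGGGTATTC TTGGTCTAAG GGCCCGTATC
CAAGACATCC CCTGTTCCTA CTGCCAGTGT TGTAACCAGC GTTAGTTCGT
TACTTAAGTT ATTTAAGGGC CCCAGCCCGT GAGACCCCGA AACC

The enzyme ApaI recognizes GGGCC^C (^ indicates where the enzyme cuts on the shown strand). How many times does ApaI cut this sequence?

GGGCCC occurs starting at positions 40, 117.
ApaI cuts at 2 sites.

2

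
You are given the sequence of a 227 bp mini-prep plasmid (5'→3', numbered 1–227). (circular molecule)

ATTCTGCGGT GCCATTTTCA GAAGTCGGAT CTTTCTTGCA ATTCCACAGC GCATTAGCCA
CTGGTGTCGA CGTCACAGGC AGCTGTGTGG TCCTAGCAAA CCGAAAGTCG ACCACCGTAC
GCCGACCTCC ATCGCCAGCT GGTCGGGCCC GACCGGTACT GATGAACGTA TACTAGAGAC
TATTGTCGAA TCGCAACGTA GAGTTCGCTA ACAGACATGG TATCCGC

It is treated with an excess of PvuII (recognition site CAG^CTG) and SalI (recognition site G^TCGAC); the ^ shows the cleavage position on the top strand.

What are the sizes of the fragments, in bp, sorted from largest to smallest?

PvuII sites (CAGCTG) start at positions 80, 136.
PvuII cuts after base 3 of each site, so after positions 82, 138.
SalI sites (GTCGAC) start at positions 66, 107.
SalI cuts after the first base of each site, so after positions 66, 107.
Combined cut positions: 66, 82, 107, 138.
Circular molecule, 4 cuts → 4 fragments:
  67–82 → 16 bp
  83–107 → 25 bp
  108–138 → 31 bp
  139–227 then 1–66 → 89 + 66 = 155 bp
Sorted largest to smallest: 155, 31, 25, 16 bp.

155, 31, 25, 16 bp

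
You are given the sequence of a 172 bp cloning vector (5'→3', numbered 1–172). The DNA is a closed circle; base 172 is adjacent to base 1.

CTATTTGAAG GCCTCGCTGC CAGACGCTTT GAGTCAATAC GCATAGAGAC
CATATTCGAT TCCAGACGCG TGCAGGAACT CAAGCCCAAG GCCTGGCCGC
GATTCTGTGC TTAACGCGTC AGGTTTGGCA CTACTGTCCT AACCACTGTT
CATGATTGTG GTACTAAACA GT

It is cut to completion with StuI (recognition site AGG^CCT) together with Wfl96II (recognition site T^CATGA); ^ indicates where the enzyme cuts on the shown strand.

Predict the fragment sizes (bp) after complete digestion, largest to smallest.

StuI sites (AGGCCT) start at positions 9, 89.
StuI cuts after base 3 of each site, so after positions 11, 91.
The Wfl96II site (TCATGA) starts at position 150.
Wfl96II cuts after the first base of each site, so after position 150.
Combined cut positions: 11, 91, 150.
Circular molecule, 3 cuts → 3 fragments:
  12–91 → 80 bp
  92–150 → 59 bp
  151–172 then 1–11 → 22 + 11 = 33 bp
Sorted largest to smallest: 80, 59, 33 bp.

80, 59, 33 bp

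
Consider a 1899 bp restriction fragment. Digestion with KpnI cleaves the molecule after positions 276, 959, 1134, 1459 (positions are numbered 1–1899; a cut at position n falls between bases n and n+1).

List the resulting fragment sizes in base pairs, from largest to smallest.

683, 440, 325, 276, 175 bp

Linear molecule, 4 cuts → 5 fragments:
  276 − 0 = 276 bp
  959 − 276 = 683 bp
  1134 − 959 = 175 bp
  1459 − 1134 = 325 bp
  1899 − 1459 = 440 bp
Sorted largest to smallest: 683, 440, 325, 276, 175 bp.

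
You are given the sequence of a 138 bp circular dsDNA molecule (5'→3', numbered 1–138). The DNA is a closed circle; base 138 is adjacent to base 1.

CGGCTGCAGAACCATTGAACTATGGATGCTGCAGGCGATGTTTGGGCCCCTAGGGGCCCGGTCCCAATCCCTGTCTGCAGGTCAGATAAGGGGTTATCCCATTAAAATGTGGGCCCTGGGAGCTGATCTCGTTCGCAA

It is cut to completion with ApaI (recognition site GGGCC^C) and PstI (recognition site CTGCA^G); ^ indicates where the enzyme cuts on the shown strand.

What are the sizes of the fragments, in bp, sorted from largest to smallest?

36, 31, 25, 21, 15, 10 bp

ApaI sites (GGGCCC) start at positions 44, 54, 111.
ApaI cuts after base 5 of each site (before the last base), so after positions 48, 58, 115.
PstI sites (CTGCAG) start at positions 4, 29, 75.
PstI cuts after base 5 of each site (before the last base), so after positions 8, 33, 79.
Combined cut positions: 8, 33, 48, 58, 79, 115.
Circular molecule, 6 cuts → 6 fragments:
  9–33 → 25 bp
  34–48 → 15 bp
  49–58 → 10 bp
  59–79 → 21 bp
  80–115 → 36 bp
  116–138 then 1–8 → 23 + 8 = 31 bp
Sorted largest to smallest: 36, 31, 25, 21, 15, 10 bp.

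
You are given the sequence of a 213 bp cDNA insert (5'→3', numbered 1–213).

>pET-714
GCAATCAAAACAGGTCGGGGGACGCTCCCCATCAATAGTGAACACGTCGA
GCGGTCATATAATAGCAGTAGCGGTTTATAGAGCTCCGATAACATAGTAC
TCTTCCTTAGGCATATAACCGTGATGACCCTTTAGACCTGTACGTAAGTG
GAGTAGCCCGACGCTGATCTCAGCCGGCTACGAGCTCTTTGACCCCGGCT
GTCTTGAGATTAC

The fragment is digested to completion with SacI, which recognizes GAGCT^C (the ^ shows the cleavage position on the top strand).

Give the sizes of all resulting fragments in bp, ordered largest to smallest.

101, 85, 27 bp

SacI sites (GAGCTC) start at positions 81, 182.
SacI cuts after base 5 of each site (before the last base), so after positions 85, 186.
Linear molecule, 2 cuts → 3 fragments:
  1–85 → 85 bp
  86–186 → 101 bp
  187–213 → 27 bp
Sorted largest to smallest: 101, 85, 27 bp.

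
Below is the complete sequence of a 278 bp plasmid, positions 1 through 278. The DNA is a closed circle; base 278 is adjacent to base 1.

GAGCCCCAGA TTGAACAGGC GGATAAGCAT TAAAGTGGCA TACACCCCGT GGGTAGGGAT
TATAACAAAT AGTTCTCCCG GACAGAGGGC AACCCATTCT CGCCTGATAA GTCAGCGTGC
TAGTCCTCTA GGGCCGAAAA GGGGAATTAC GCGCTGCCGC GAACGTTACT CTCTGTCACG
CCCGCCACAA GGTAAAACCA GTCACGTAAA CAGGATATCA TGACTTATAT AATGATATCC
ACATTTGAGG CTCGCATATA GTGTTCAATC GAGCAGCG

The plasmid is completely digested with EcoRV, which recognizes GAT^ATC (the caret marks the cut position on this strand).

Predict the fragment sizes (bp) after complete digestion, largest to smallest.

258, 20 bp

EcoRV sites (GATATC) start at positions 214, 234.
EcoRV cuts after base 3 of each site, so after positions 216, 236.
Circular molecule, 2 cuts → 2 fragments:
  217–236 → 20 bp
  237–278 then 1–216 → 42 + 216 = 258 bp
Sorted largest to smallest: 258, 20 bp.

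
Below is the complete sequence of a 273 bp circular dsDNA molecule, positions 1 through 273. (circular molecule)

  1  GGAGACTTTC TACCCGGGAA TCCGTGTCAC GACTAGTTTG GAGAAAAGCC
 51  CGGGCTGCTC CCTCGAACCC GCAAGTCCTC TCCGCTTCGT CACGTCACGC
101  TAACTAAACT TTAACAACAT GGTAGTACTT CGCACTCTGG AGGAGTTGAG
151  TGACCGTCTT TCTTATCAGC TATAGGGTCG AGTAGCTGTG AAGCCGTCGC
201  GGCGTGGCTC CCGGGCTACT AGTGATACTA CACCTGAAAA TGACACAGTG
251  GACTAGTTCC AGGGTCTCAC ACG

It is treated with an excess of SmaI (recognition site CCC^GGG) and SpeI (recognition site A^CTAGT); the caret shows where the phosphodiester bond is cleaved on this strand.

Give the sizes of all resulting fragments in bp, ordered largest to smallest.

SmaI sites (CCCGGG) start at positions 13, 49, 210.
SmaI cuts after base 3 of each site, so after positions 15, 51, 212.
SpeI sites (ACTAGT) start at positions 32, 218, 252.
SpeI cuts after the first base of each site, so after positions 32, 218, 252.
Combined cut positions: 15, 32, 51, 212, 218, 252.
Circular molecule, 6 cuts → 6 fragments:
  16–32 → 17 bp
  33–51 → 19 bp
  52–212 → 161 bp
  213–218 → 6 bp
  219–252 → 34 bp
  253–273 then 1–15 → 21 + 15 = 36 bp
Sorted largest to smallest: 161, 36, 34, 19, 17, 6 bp.

161, 36, 34, 19, 17, 6 bp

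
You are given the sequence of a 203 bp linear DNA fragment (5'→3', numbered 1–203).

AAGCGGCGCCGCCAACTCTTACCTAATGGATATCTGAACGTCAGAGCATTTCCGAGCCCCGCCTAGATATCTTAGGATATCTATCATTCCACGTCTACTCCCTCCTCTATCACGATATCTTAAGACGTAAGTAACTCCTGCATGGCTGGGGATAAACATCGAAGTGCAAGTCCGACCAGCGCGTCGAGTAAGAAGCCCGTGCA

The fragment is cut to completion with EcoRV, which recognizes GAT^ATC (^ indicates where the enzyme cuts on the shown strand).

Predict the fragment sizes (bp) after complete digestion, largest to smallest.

EcoRV sites (GATATC) start at positions 29, 66, 76, 114.
EcoRV cuts after base 3 of each site, so after positions 31, 68, 78, 116.
Linear molecule, 4 cuts → 5 fragments:
  1–31 → 31 bp
  32–68 → 37 bp
  69–78 → 10 bp
  79–116 → 38 bp
  117–203 → 87 bp
Sorted largest to smallest: 87, 38, 37, 31, 10 bp.

87, 38, 37, 31, 10 bp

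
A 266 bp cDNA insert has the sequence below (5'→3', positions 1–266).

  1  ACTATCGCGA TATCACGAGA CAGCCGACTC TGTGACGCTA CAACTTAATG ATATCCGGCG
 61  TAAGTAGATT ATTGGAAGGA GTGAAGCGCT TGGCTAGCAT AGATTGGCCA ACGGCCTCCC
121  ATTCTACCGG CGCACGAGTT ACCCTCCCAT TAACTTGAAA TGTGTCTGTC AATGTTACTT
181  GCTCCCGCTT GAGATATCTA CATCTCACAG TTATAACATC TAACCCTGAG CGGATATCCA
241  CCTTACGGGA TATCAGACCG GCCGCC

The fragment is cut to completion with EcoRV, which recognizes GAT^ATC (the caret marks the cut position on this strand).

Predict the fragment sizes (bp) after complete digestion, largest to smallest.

143, 41, 40, 16, 15, 11 bp

EcoRV sites (GATATC) start at positions 9, 50, 193, 233, 249.
EcoRV cuts after base 3 of each site, so after positions 11, 52, 195, 235, 251.
Linear molecule, 5 cuts → 6 fragments:
  1–11 → 11 bp
  12–52 → 41 bp
  53–195 → 143 bp
  196–235 → 40 bp
  236–251 → 16 bp
  252–266 → 15 bp
Sorted largest to smallest: 143, 41, 40, 16, 15, 11 bp.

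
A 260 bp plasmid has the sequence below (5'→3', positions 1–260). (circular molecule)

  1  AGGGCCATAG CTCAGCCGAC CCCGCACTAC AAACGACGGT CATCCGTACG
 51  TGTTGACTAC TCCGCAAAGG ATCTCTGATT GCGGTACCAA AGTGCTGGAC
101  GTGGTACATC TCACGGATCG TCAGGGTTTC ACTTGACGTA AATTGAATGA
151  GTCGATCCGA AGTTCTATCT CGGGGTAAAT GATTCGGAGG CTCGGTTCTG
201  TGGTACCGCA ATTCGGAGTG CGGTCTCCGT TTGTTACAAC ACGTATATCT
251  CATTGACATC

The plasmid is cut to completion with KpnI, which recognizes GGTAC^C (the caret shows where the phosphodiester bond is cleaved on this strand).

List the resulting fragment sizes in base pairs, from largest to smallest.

141, 119 bp

KpnI sites (GGTACC) start at positions 83, 202.
KpnI cuts after base 5 of each site (before the last base), so after positions 87, 206.
Circular molecule, 2 cuts → 2 fragments:
  88–206 → 119 bp
  207–260 then 1–87 → 54 + 87 = 141 bp
Sorted largest to smallest: 141, 119 bp.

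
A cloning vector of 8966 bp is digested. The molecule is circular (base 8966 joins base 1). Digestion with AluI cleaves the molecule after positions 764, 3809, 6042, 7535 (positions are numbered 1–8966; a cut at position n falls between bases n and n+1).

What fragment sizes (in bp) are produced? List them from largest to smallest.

3045, 2233, 2195, 1493 bp

Circular molecule, 4 cuts → 4 fragments:
  3809 − 764 = 3045 bp
  6042 − 3809 = 2233 bp
  7535 − 6042 = 1493 bp
  wrap: 8966 − 7535 + 764 = 2195 bp
Sorted largest to smallest: 3045, 2233, 2195, 1493 bp.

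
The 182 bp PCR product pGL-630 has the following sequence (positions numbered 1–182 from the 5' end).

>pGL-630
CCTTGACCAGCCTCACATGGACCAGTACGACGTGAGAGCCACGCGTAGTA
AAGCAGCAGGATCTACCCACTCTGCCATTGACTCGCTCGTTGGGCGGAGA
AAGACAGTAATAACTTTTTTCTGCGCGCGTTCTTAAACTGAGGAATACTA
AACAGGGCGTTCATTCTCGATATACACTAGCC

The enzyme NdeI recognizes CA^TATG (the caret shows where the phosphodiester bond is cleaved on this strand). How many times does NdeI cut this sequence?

0

No occurrence of CATATG is present in the sequence.
NdeI does not cut: 0 sites.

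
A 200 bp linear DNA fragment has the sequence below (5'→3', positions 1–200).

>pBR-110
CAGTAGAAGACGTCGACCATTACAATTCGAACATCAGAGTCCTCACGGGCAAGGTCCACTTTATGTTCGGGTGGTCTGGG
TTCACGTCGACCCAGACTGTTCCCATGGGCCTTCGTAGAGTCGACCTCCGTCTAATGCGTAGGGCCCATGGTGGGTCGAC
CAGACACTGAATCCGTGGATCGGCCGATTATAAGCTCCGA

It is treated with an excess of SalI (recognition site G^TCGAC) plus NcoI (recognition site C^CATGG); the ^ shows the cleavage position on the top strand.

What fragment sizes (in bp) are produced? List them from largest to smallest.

74, 45, 26, 17, 17, 12, 9 bp

SalI sites (GTCGAC) start at positions 12, 86, 120, 155.
SalI cuts after the first base of each site, so after positions 12, 86, 120, 155.
NcoI sites (CCATGG) start at positions 103, 146.
NcoI cuts after the first base of each site, so after positions 103, 146.
Combined cut positions: 12, 86, 103, 120, 146, 155.
Linear molecule, 6 cuts → 7 fragments:
  1–12 → 12 bp
  13–86 → 74 bp
  87–103 → 17 bp
  104–120 → 17 bp
  121–146 → 26 bp
  147–155 → 9 bp
  156–200 → 45 bp
Sorted largest to smallest: 74, 45, 26, 17, 17, 12, 9 bp.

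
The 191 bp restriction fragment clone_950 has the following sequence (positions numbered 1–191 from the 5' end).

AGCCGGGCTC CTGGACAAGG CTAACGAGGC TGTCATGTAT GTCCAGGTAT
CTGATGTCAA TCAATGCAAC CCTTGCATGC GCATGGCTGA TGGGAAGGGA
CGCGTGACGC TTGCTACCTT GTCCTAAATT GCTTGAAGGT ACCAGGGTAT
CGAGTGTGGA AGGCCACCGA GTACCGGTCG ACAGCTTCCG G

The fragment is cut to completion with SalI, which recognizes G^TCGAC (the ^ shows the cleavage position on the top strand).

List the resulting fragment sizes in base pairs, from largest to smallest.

177, 14 bp

The SalI site (GTCGAC) starts at position 177.
SalI cuts after the first base of each site, so after position 177.
Linear molecule, 1 cut → 2 fragments:
  1–177 → 177 bp
  178–191 → 14 bp
Sorted largest to smallest: 177, 14 bp.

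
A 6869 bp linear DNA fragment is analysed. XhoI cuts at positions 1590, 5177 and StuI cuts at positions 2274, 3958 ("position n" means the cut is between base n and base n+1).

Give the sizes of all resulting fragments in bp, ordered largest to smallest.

Combined cut positions (sorted): 1590, 2274, 3958, 5177.
Linear molecule, 4 cuts → 5 fragments:
  1590 − 0 = 1590 bp
  2274 − 1590 = 684 bp
  3958 − 2274 = 1684 bp
  5177 − 3958 = 1219 bp
  6869 − 5177 = 1692 bp
Sorted largest to smallest: 1692, 1684, 1590, 1219, 684 bp.

1692, 1684, 1590, 1219, 684 bp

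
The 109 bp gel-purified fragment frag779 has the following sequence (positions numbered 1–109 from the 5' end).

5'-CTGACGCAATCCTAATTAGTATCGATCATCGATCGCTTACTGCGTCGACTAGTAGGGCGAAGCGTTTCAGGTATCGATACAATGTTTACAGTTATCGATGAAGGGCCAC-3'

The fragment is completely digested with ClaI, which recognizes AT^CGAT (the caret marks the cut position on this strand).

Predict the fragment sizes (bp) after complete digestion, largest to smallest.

45, 22, 21, 14, 7 bp

ClaI sites (ATCGAT) start at positions 21, 28, 73, 94.
ClaI cuts after base 2 of each site, so after positions 22, 29, 74, 95.
Linear molecule, 4 cuts → 5 fragments:
  1–22 → 22 bp
  23–29 → 7 bp
  30–74 → 45 bp
  75–95 → 21 bp
  96–109 → 14 bp
Sorted largest to smallest: 45, 22, 21, 14, 7 bp.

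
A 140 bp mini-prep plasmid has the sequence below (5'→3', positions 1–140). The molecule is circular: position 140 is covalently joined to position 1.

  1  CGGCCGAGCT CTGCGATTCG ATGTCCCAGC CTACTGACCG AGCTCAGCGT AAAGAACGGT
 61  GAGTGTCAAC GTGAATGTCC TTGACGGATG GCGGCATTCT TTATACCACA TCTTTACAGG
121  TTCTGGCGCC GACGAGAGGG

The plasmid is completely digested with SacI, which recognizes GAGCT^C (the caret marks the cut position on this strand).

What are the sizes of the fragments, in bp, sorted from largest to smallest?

106, 34 bp

SacI sites (GAGCTC) start at positions 6, 40.
SacI cuts after base 5 of each site (before the last base), so after positions 10, 44.
Circular molecule, 2 cuts → 2 fragments:
  11–44 → 34 bp
  45–140 then 1–10 → 96 + 10 = 106 bp
Sorted largest to smallest: 106, 34 bp.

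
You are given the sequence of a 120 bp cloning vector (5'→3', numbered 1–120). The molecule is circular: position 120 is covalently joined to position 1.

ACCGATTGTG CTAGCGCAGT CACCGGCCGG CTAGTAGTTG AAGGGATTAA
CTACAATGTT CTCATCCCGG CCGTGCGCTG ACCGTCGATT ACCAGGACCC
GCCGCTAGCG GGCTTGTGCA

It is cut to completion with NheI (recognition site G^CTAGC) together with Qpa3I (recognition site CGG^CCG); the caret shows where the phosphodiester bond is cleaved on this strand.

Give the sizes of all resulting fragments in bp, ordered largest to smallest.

NheI sites (GCTAGC) start at positions 10, 104.
NheI cuts after the first base of each site, so after positions 10, 104.
Qpa3I sites (CGGCCG) start at positions 24, 68.
Qpa3I cuts after base 3 of each site, so after positions 26, 70.
Combined cut positions: 10, 26, 70, 104.
Circular molecule, 4 cuts → 4 fragments:
  11–26 → 16 bp
  27–70 → 44 bp
  71–104 → 34 bp
  105–120 then 1–10 → 16 + 10 = 26 bp
Sorted largest to smallest: 44, 34, 26, 16 bp.

44, 34, 26, 16 bp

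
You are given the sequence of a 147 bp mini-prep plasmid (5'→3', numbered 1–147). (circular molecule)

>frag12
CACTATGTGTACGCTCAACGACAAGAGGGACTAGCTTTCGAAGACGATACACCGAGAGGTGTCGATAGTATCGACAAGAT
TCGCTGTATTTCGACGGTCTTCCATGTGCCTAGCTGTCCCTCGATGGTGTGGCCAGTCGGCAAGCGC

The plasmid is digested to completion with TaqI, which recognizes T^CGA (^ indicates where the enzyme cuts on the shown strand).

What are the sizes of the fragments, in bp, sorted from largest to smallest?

64, 30, 24, 20, 9 bp

TaqI sites (TCGA) start at positions 38, 62, 71, 91, 121.
TaqI cuts after the first base of each site, so after positions 38, 62, 71, 91, 121.
Circular molecule, 5 cuts → 5 fragments:
  39–62 → 24 bp
  63–71 → 9 bp
  72–91 → 20 bp
  92–121 → 30 bp
  122–147 then 1–38 → 26 + 38 = 64 bp
Sorted largest to smallest: 64, 30, 24, 20, 9 bp.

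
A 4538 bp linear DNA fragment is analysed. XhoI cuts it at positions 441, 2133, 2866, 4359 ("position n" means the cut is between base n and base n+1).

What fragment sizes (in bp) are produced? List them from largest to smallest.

Linear molecule, 4 cuts → 5 fragments:
  441 − 0 = 441 bp
  2133 − 441 = 1692 bp
  2866 − 2133 = 733 bp
  4359 − 2866 = 1493 bp
  4538 − 4359 = 179 bp
Sorted largest to smallest: 1692, 1493, 733, 441, 179 bp.

1692, 1493, 733, 441, 179 bp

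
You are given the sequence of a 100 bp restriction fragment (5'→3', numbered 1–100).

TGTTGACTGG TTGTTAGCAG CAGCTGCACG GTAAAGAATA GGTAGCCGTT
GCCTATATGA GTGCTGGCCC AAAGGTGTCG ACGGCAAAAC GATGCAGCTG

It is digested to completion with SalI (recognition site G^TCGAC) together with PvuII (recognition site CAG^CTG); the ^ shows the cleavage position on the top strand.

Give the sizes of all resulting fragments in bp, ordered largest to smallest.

The SalI site (GTCGAC) starts at position 77.
SalI cuts after the first base of each site, so after position 77.
PvuII sites (CAGCTG) start at positions 21, 95.
PvuII cuts after base 3 of each site, so after positions 23, 97.
Combined cut positions: 23, 77, 97.
Linear molecule, 3 cuts → 4 fragments:
  1–23 → 23 bp
  24–77 → 54 bp
  78–97 → 20 bp
  98–100 → 3 bp
Sorted largest to smallest: 54, 23, 20, 3 bp.

54, 23, 20, 3 bp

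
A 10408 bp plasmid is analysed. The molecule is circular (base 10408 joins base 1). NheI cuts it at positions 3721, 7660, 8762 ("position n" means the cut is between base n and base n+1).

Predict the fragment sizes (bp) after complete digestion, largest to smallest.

Circular molecule, 3 cuts → 3 fragments:
  7660 − 3721 = 3939 bp
  8762 − 7660 = 1102 bp
  wrap: 10408 − 8762 + 3721 = 5367 bp
Sorted largest to smallest: 5367, 3939, 1102 bp.

5367, 3939, 1102 bp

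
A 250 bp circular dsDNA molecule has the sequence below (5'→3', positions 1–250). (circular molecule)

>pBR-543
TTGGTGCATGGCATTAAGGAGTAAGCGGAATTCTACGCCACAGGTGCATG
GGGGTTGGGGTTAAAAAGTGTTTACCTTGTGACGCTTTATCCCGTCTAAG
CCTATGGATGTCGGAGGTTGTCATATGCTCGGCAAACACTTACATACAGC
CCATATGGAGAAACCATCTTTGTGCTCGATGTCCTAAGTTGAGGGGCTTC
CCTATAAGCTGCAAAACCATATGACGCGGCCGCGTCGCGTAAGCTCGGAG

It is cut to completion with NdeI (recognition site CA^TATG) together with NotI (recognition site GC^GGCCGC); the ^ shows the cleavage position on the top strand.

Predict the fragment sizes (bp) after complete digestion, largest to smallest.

146, 66, 30, 8 bp

NdeI sites (CATATG) start at positions 122, 152, 218.
NdeI cuts after base 2 of each site, so after positions 123, 153, 219.
The NotI site (GCGGCCGC) starts at position 226.
NotI cuts after base 2 of each site, so after position 227.
Combined cut positions: 123, 153, 219, 227.
Circular molecule, 4 cuts → 4 fragments:
  124–153 → 30 bp
  154–219 → 66 bp
  220–227 → 8 bp
  228–250 then 1–123 → 23 + 123 = 146 bp
Sorted largest to smallest: 146, 66, 30, 8 bp.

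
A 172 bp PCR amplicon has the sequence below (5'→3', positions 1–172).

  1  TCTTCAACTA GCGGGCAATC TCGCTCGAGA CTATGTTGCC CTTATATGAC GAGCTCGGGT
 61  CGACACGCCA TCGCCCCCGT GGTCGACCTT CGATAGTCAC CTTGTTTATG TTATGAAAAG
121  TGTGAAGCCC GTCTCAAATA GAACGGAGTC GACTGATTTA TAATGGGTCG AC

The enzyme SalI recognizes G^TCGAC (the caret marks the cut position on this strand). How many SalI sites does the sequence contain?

4

GTCGAC occurs starting at positions 59, 82, 148, 167.
SalI cuts at 4 sites.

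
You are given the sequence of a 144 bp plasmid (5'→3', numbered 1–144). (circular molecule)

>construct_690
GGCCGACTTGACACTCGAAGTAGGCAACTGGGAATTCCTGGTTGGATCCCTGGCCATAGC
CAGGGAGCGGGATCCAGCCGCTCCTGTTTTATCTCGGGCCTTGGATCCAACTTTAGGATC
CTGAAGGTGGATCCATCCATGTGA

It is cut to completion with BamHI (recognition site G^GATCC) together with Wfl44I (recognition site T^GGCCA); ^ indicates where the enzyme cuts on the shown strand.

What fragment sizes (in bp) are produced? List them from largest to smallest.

BamHI sites (GGATCC) start at positions 44, 70, 103, 116, 129.
BamHI cuts after the first base of each site, so after positions 44, 70, 103, 116, 129.
The Wfl44I site (TGGCCA) starts at position 51.
Wfl44I cuts after the first base of each site, so after position 51.
Combined cut positions: 44, 51, 70, 103, 116, 129.
Circular molecule, 6 cuts → 6 fragments:
  45–51 → 7 bp
  52–70 → 19 bp
  71–103 → 33 bp
  104–116 → 13 bp
  117–129 → 13 bp
  130–144 then 1–44 → 15 + 44 = 59 bp
Sorted largest to smallest: 59, 33, 19, 13, 13, 7 bp.

59, 33, 19, 13, 13, 7 bp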